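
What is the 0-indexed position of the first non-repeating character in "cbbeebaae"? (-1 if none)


Input: cbbeebaae
Character frequencies:
  'a': 2
  'b': 3
  'c': 1
  'e': 3
Scanning left to right for freq == 1:
  Position 0 ('c'): unique! => answer = 0

0


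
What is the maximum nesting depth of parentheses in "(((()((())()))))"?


Input: "(((()((())()))))"
Tracking depth:
  Position 0 '(': depth becomes 1
  Position 1 '(': depth becomes 2
  Position 2 '(': depth becomes 3
  Position 3 '(': depth becomes 4
  Position 4 ')': depth becomes 3
  Position 5 '(': depth becomes 4
  Position 6 '(': depth becomes 5
  Position 7 '(': depth becomes 6
  Position 8 ')': depth becomes 5
  Position 9 ')': depth becomes 4
  Position 10 '(': depth becomes 5
  Position 11 ')': depth becomes 4
  Position 12 ')': depth becomes 3
  Position 13 ')': depth becomes 2
  Position 14 ')': depth becomes 1
  Position 15 ')': depth becomes 0
Maximum depth reached: 6

6


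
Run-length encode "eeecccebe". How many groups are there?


Input: eeecccebe
Scanning for consecutive runs:
  Group 1: 'e' x 3 (positions 0-2)
  Group 2: 'c' x 3 (positions 3-5)
  Group 3: 'e' x 1 (positions 6-6)
  Group 4: 'b' x 1 (positions 7-7)
  Group 5: 'e' x 1 (positions 8-8)
Total groups: 5

5


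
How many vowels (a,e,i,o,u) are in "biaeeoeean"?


Input: biaeeoeean
Checking each character:
  'b' at position 0: consonant
  'i' at position 1: vowel (running total: 1)
  'a' at position 2: vowel (running total: 2)
  'e' at position 3: vowel (running total: 3)
  'e' at position 4: vowel (running total: 4)
  'o' at position 5: vowel (running total: 5)
  'e' at position 6: vowel (running total: 6)
  'e' at position 7: vowel (running total: 7)
  'a' at position 8: vowel (running total: 8)
  'n' at position 9: consonant
Total vowels: 8

8


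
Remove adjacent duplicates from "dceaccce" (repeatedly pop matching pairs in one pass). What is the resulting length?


Input: dceaccce
Stack-based adjacent duplicate removal:
  Read 'd': push. Stack: d
  Read 'c': push. Stack: dc
  Read 'e': push. Stack: dce
  Read 'a': push. Stack: dcea
  Read 'c': push. Stack: dceac
  Read 'c': matches stack top 'c' => pop. Stack: dcea
  Read 'c': push. Stack: dceac
  Read 'e': push. Stack: dceace
Final stack: "dceace" (length 6)

6


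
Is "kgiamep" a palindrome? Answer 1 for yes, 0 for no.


Input: kgiamep
Reversed: pemaigk
  Compare pos 0 ('k') with pos 6 ('p'): MISMATCH
  Compare pos 1 ('g') with pos 5 ('e'): MISMATCH
  Compare pos 2 ('i') with pos 4 ('m'): MISMATCH
Result: not a palindrome

0


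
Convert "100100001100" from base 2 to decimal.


Input: "100100001100" in base 2
Positional expansion:
  Digit '1' (value 1) x 2^11 = 2048
  Digit '0' (value 0) x 2^10 = 0
  Digit '0' (value 0) x 2^9 = 0
  Digit '1' (value 1) x 2^8 = 256
  Digit '0' (value 0) x 2^7 = 0
  Digit '0' (value 0) x 2^6 = 0
  Digit '0' (value 0) x 2^5 = 0
  Digit '0' (value 0) x 2^4 = 0
  Digit '1' (value 1) x 2^3 = 8
  Digit '1' (value 1) x 2^2 = 4
  Digit '0' (value 0) x 2^1 = 0
  Digit '0' (value 0) x 2^0 = 0
Sum = 2316

2316


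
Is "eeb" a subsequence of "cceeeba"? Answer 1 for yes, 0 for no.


Check if "eeb" is a subsequence of "cceeeba"
Greedy scan:
  Position 0 ('c'): no match needed
  Position 1 ('c'): no match needed
  Position 2 ('e'): matches sub[0] = 'e'
  Position 3 ('e'): matches sub[1] = 'e'
  Position 4 ('e'): no match needed
  Position 5 ('b'): matches sub[2] = 'b'
  Position 6 ('a'): no match needed
All 3 characters matched => is a subsequence

1


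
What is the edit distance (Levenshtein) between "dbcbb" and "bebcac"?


Computing edit distance: "dbcbb" -> "bebcac"
DP table:
           b    e    b    c    a    c
      0    1    2    3    4    5    6
  d   1    1    2    3    4    5    6
  b   2    1    2    2    3    4    5
  c   3    2    2    3    2    3    4
  b   4    3    3    2    3    3    4
  b   5    4    4    3    3    4    4
Edit distance = dp[5][6] = 4

4


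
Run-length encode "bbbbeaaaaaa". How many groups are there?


Input: bbbbeaaaaaa
Scanning for consecutive runs:
  Group 1: 'b' x 4 (positions 0-3)
  Group 2: 'e' x 1 (positions 4-4)
  Group 3: 'a' x 6 (positions 5-10)
Total groups: 3

3


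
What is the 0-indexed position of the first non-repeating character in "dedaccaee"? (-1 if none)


Input: dedaccaee
Character frequencies:
  'a': 2
  'c': 2
  'd': 2
  'e': 3
Scanning left to right for freq == 1:
  Position 0 ('d'): freq=2, skip
  Position 1 ('e'): freq=3, skip
  Position 2 ('d'): freq=2, skip
  Position 3 ('a'): freq=2, skip
  Position 4 ('c'): freq=2, skip
  Position 5 ('c'): freq=2, skip
  Position 6 ('a'): freq=2, skip
  Position 7 ('e'): freq=3, skip
  Position 8 ('e'): freq=3, skip
  No unique character found => answer = -1

-1


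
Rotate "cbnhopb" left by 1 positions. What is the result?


Input: "cbnhopb", rotate left by 1
First 1 characters: "c"
Remaining characters: "bnhopb"
Concatenate remaining + first: "bnhopb" + "c" = "bnhopbc"

bnhopbc


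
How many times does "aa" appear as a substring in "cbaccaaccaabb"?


Searching for "aa" in "cbaccaaccaabb"
Scanning each position:
  Position 0: "cb" => no
  Position 1: "ba" => no
  Position 2: "ac" => no
  Position 3: "cc" => no
  Position 4: "ca" => no
  Position 5: "aa" => MATCH
  Position 6: "ac" => no
  Position 7: "cc" => no
  Position 8: "ca" => no
  Position 9: "aa" => MATCH
  Position 10: "ab" => no
  Position 11: "bb" => no
Total occurrences: 2

2


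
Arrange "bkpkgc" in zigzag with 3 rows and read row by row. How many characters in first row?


Zigzag "bkpkgc" into 3 rows:
Placing characters:
  'b' => row 0
  'k' => row 1
  'p' => row 2
  'k' => row 1
  'g' => row 0
  'c' => row 1
Rows:
  Row 0: "bg"
  Row 1: "kkc"
  Row 2: "p"
First row length: 2

2


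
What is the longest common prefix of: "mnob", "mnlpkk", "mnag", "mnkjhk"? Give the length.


Words: mnob, mnlpkk, mnag, mnkjhk
  Position 0: all 'm' => match
  Position 1: all 'n' => match
  Position 2: ('o', 'l', 'a', 'k') => mismatch, stop
LCP = "mn" (length 2)

2


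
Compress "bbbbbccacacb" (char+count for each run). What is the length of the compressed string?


Input: bbbbbccacacb
Runs:
  'b' x 5 => "b5"
  'c' x 2 => "c2"
  'a' x 1 => "a1"
  'c' x 1 => "c1"
  'a' x 1 => "a1"
  'c' x 1 => "c1"
  'b' x 1 => "b1"
Compressed: "b5c2a1c1a1c1b1"
Compressed length: 14

14


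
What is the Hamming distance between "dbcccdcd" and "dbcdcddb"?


Comparing "dbcccdcd" and "dbcdcddb" position by position:
  Position 0: 'd' vs 'd' => same
  Position 1: 'b' vs 'b' => same
  Position 2: 'c' vs 'c' => same
  Position 3: 'c' vs 'd' => differ
  Position 4: 'c' vs 'c' => same
  Position 5: 'd' vs 'd' => same
  Position 6: 'c' vs 'd' => differ
  Position 7: 'd' vs 'b' => differ
Total differences (Hamming distance): 3

3


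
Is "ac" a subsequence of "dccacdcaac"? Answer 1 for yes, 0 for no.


Check if "ac" is a subsequence of "dccacdcaac"
Greedy scan:
  Position 0 ('d'): no match needed
  Position 1 ('c'): no match needed
  Position 2 ('c'): no match needed
  Position 3 ('a'): matches sub[0] = 'a'
  Position 4 ('c'): matches sub[1] = 'c'
  Position 5 ('d'): no match needed
  Position 6 ('c'): no match needed
  Position 7 ('a'): no match needed
  Position 8 ('a'): no match needed
  Position 9 ('c'): no match needed
All 2 characters matched => is a subsequence

1


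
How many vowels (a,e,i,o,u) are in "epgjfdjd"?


Input: epgjfdjd
Checking each character:
  'e' at position 0: vowel (running total: 1)
  'p' at position 1: consonant
  'g' at position 2: consonant
  'j' at position 3: consonant
  'f' at position 4: consonant
  'd' at position 5: consonant
  'j' at position 6: consonant
  'd' at position 7: consonant
Total vowels: 1

1


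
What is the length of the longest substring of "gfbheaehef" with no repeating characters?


Input: "gfbheaehef"
Sliding window (track last position of each char):
  Position 0 ('g'): window [0,0] length 1 -- new best
  Position 1 ('f'): window [0,1] length 2 -- new best
  Position 2 ('b'): window [0,2] length 3 -- new best
  Position 3 ('h'): window [0,3] length 4 -- new best
  Position 4 ('e'): window [0,4] length 5 -- new best
  Position 5 ('a'): window [0,5] length 6 -- new best
  Position 6 ('e'): repeat (last at 4), move window start to 5
  Position 6 ('e'): window [5,6] length 2
  Position 7 ('h'): window [5,7] length 3
  Position 8 ('e'): repeat (last at 6), move window start to 7
  Position 8 ('e'): window [7,8] length 2
  Position 9 ('f'): window [7,9] length 3
Longest substring with no repeats: "gfbhea" with length 6

6


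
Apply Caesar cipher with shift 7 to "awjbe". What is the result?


Caesar cipher: shift "awjbe" by 7
  'a' (pos 0) + 7 = pos 7 = 'h'
  'w' (pos 22) + 7 = pos 3 = 'd'
  'j' (pos 9) + 7 = pos 16 = 'q'
  'b' (pos 1) + 7 = pos 8 = 'i'
  'e' (pos 4) + 7 = pos 11 = 'l'
Result: hdqil

hdqil


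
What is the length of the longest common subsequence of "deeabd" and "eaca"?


LCS of "deeabd" and "eaca"
DP table:
           e    a    c    a
      0    0    0    0    0
  d   0    0    0    0    0
  e   0    1    1    1    1
  e   0    1    1    1    1
  a   0    1    2    2    2
  b   0    1    2    2    2
  d   0    1    2    2    2
LCS length = dp[6][4] = 2

2


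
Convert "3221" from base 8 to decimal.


Input: "3221" in base 8
Positional expansion:
  Digit '3' (value 3) x 8^3 = 1536
  Digit '2' (value 2) x 8^2 = 128
  Digit '2' (value 2) x 8^1 = 16
  Digit '1' (value 1) x 8^0 = 1
Sum = 1681

1681


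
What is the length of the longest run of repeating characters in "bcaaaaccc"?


Input: "bcaaaaccc"
Scanning for longest run:
  Position 1 ('c'): new char, reset run to 1
  Position 2 ('a'): new char, reset run to 1
  Position 3 ('a'): continues run of 'a', length=2
  Position 4 ('a'): continues run of 'a', length=3
  Position 5 ('a'): continues run of 'a', length=4
  Position 6 ('c'): new char, reset run to 1
  Position 7 ('c'): continues run of 'c', length=2
  Position 8 ('c'): continues run of 'c', length=3
Longest run: 'a' with length 4

4


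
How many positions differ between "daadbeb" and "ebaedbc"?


Comparing "daadbeb" and "ebaedbc" position by position:
  Position 0: 'd' vs 'e' => DIFFER
  Position 1: 'a' vs 'b' => DIFFER
  Position 2: 'a' vs 'a' => same
  Position 3: 'd' vs 'e' => DIFFER
  Position 4: 'b' vs 'd' => DIFFER
  Position 5: 'e' vs 'b' => DIFFER
  Position 6: 'b' vs 'c' => DIFFER
Positions that differ: 6

6


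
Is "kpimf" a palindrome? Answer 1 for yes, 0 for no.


Input: kpimf
Reversed: fmipk
  Compare pos 0 ('k') with pos 4 ('f'): MISMATCH
  Compare pos 1 ('p') with pos 3 ('m'): MISMATCH
Result: not a palindrome

0


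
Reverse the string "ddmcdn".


Input: ddmcdn
Reading characters right to left:
  Position 5: 'n'
  Position 4: 'd'
  Position 3: 'c'
  Position 2: 'm'
  Position 1: 'd'
  Position 0: 'd'
Reversed: ndcmdd

ndcmdd


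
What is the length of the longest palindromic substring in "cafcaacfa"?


Input: "cafcaacfa"
Checking substrings for palindromes:
  [1:9] "afcaacfa" (len 8) => palindrome
  [2:8] "fcaacf" (len 6) => palindrome
  [3:7] "caac" (len 4) => palindrome
  [4:6] "aa" (len 2) => palindrome
Longest palindromic substring: "afcaacfa" with length 8

8


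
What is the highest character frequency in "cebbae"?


Input: cebbae
Character counts:
  'a': 1
  'b': 2
  'c': 1
  'e': 2
Maximum frequency: 2

2


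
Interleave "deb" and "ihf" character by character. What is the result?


Interleaving "deb" and "ihf":
  Position 0: 'd' from first, 'i' from second => "di"
  Position 1: 'e' from first, 'h' from second => "eh"
  Position 2: 'b' from first, 'f' from second => "bf"
Result: diehbf

diehbf


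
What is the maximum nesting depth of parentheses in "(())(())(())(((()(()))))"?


Input: "(())(())(())(((()(()))))"
Tracking depth:
  Position 0 '(': depth becomes 1
  Position 1 '(': depth becomes 2
  Position 2 ')': depth becomes 1
  Position 3 ')': depth becomes 0
  Position 4 '(': depth becomes 1
  Position 5 '(': depth becomes 2
  Position 6 ')': depth becomes 1
  Position 7 ')': depth becomes 0
  Position 8 '(': depth becomes 1
  Position 9 '(': depth becomes 2
  Position 10 ')': depth becomes 1
  Position 11 ')': depth becomes 0
  Position 12 '(': depth becomes 1
  Position 13 '(': depth becomes 2
  Position 14 '(': depth becomes 3
  Position 15 '(': depth becomes 4
  Position 16 ')': depth becomes 3
  Position 17 '(': depth becomes 4
  Position 18 '(': depth becomes 5
  Position 19 ')': depth becomes 4
  Position 20 ')': depth becomes 3
  Position 21 ')': depth becomes 2
  Position 22 ')': depth becomes 1
  Position 23 ')': depth becomes 0
Maximum depth reached: 5

5


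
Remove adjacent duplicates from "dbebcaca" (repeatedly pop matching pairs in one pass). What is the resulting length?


Input: dbebcaca
Stack-based adjacent duplicate removal:
  Read 'd': push. Stack: d
  Read 'b': push. Stack: db
  Read 'e': push. Stack: dbe
  Read 'b': push. Stack: dbeb
  Read 'c': push. Stack: dbebc
  Read 'a': push. Stack: dbebca
  Read 'c': push. Stack: dbebcac
  Read 'a': push. Stack: dbebcaca
Final stack: "dbebcaca" (length 8)

8


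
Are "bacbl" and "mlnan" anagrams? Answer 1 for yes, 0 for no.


Strings: "bacbl", "mlnan"
Sorted first:  abbcl
Sorted second: almnn
Differ at position 1: 'b' vs 'l' => not anagrams

0


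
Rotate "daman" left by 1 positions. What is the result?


Input: "daman", rotate left by 1
First 1 characters: "d"
Remaining characters: "aman"
Concatenate remaining + first: "aman" + "d" = "amand"

amand


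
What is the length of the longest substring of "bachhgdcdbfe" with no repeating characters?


Input: "bachhgdcdbfe"
Sliding window (track last position of each char):
  Position 0 ('b'): window [0,0] length 1 -- new best
  Position 1 ('a'): window [0,1] length 2 -- new best
  Position 2 ('c'): window [0,2] length 3 -- new best
  Position 3 ('h'): window [0,3] length 4 -- new best
  Position 4 ('h'): repeat (last at 3), move window start to 4
  Position 4 ('h'): window [4,4] length 1
  Position 5 ('g'): window [4,5] length 2
  Position 6 ('d'): window [4,6] length 3
  Position 7 ('c'): window [4,7] length 4
  Position 8 ('d'): repeat (last at 6), move window start to 7
  Position 8 ('d'): window [7,8] length 2
  Position 9 ('b'): window [7,9] length 3
  Position 10 ('f'): window [7,10] length 4
  Position 11 ('e'): window [7,11] length 5 -- new best
Longest substring with no repeats: "cdbfe" with length 5

5


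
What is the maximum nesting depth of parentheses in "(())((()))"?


Input: "(())((()))"
Tracking depth:
  Position 0 '(': depth becomes 1
  Position 1 '(': depth becomes 2
  Position 2 ')': depth becomes 1
  Position 3 ')': depth becomes 0
  Position 4 '(': depth becomes 1
  Position 5 '(': depth becomes 2
  Position 6 '(': depth becomes 3
  Position 7 ')': depth becomes 2
  Position 8 ')': depth becomes 1
  Position 9 ')': depth becomes 0
Maximum depth reached: 3

3


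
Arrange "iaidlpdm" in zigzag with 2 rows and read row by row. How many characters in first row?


Zigzag "iaidlpdm" into 2 rows:
Placing characters:
  'i' => row 0
  'a' => row 1
  'i' => row 0
  'd' => row 1
  'l' => row 0
  'p' => row 1
  'd' => row 0
  'm' => row 1
Rows:
  Row 0: "iild"
  Row 1: "adpm"
First row length: 4

4


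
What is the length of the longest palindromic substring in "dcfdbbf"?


Input: "dcfdbbf"
Checking substrings for palindromes:
  [4:6] "bb" (len 2) => palindrome
Longest palindromic substring: "bb" with length 2

2


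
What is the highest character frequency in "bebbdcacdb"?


Input: bebbdcacdb
Character counts:
  'a': 1
  'b': 4
  'c': 2
  'd': 2
  'e': 1
Maximum frequency: 4

4


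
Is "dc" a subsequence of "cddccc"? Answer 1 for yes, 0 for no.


Check if "dc" is a subsequence of "cddccc"
Greedy scan:
  Position 0 ('c'): no match needed
  Position 1 ('d'): matches sub[0] = 'd'
  Position 2 ('d'): no match needed
  Position 3 ('c'): matches sub[1] = 'c'
  Position 4 ('c'): no match needed
  Position 5 ('c'): no match needed
All 2 characters matched => is a subsequence

1


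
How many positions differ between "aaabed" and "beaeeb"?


Comparing "aaabed" and "beaeeb" position by position:
  Position 0: 'a' vs 'b' => DIFFER
  Position 1: 'a' vs 'e' => DIFFER
  Position 2: 'a' vs 'a' => same
  Position 3: 'b' vs 'e' => DIFFER
  Position 4: 'e' vs 'e' => same
  Position 5: 'd' vs 'b' => DIFFER
Positions that differ: 4

4


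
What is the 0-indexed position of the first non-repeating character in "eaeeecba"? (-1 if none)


Input: eaeeecba
Character frequencies:
  'a': 2
  'b': 1
  'c': 1
  'e': 4
Scanning left to right for freq == 1:
  Position 0 ('e'): freq=4, skip
  Position 1 ('a'): freq=2, skip
  Position 2 ('e'): freq=4, skip
  Position 3 ('e'): freq=4, skip
  Position 4 ('e'): freq=4, skip
  Position 5 ('c'): unique! => answer = 5

5


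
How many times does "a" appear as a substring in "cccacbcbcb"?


Searching for "a" in "cccacbcbcb"
Scanning each position:
  Position 0: "c" => no
  Position 1: "c" => no
  Position 2: "c" => no
  Position 3: "a" => MATCH
  Position 4: "c" => no
  Position 5: "b" => no
  Position 6: "c" => no
  Position 7: "b" => no
  Position 8: "c" => no
  Position 9: "b" => no
Total occurrences: 1

1


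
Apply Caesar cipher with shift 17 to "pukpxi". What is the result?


Caesar cipher: shift "pukpxi" by 17
  'p' (pos 15) + 17 = pos 6 = 'g'
  'u' (pos 20) + 17 = pos 11 = 'l'
  'k' (pos 10) + 17 = pos 1 = 'b'
  'p' (pos 15) + 17 = pos 6 = 'g'
  'x' (pos 23) + 17 = pos 14 = 'o'
  'i' (pos 8) + 17 = pos 25 = 'z'
Result: glbgoz

glbgoz


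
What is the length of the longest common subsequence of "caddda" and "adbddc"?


LCS of "caddda" and "adbddc"
DP table:
           a    d    b    d    d    c
      0    0    0    0    0    0    0
  c   0    0    0    0    0    0    1
  a   0    1    1    1    1    1    1
  d   0    1    2    2    2    2    2
  d   0    1    2    2    3    3    3
  d   0    1    2    2    3    4    4
  a   0    1    2    2    3    4    4
LCS length = dp[6][6] = 4

4


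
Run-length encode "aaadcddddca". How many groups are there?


Input: aaadcddddca
Scanning for consecutive runs:
  Group 1: 'a' x 3 (positions 0-2)
  Group 2: 'd' x 1 (positions 3-3)
  Group 3: 'c' x 1 (positions 4-4)
  Group 4: 'd' x 4 (positions 5-8)
  Group 5: 'c' x 1 (positions 9-9)
  Group 6: 'a' x 1 (positions 10-10)
Total groups: 6

6


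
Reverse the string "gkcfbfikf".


Input: gkcfbfikf
Reading characters right to left:
  Position 8: 'f'
  Position 7: 'k'
  Position 6: 'i'
  Position 5: 'f'
  Position 4: 'b'
  Position 3: 'f'
  Position 2: 'c'
  Position 1: 'k'
  Position 0: 'g'
Reversed: fkifbfckg

fkifbfckg


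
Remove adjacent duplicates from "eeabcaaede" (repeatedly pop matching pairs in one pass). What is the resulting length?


Input: eeabcaaede
Stack-based adjacent duplicate removal:
  Read 'e': push. Stack: e
  Read 'e': matches stack top 'e' => pop. Stack: (empty)
  Read 'a': push. Stack: a
  Read 'b': push. Stack: ab
  Read 'c': push. Stack: abc
  Read 'a': push. Stack: abca
  Read 'a': matches stack top 'a' => pop. Stack: abc
  Read 'e': push. Stack: abce
  Read 'd': push. Stack: abced
  Read 'e': push. Stack: abcede
Final stack: "abcede" (length 6)

6


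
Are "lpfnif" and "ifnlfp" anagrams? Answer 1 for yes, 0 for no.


Strings: "lpfnif", "ifnlfp"
Sorted first:  ffilnp
Sorted second: ffilnp
Sorted forms match => anagrams

1


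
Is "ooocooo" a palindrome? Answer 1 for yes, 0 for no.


Input: ooocooo
Reversed: ooocooo
  Compare pos 0 ('o') with pos 6 ('o'): match
  Compare pos 1 ('o') with pos 5 ('o'): match
  Compare pos 2 ('o') with pos 4 ('o'): match
Result: palindrome

1


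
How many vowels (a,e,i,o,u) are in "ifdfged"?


Input: ifdfged
Checking each character:
  'i' at position 0: vowel (running total: 1)
  'f' at position 1: consonant
  'd' at position 2: consonant
  'f' at position 3: consonant
  'g' at position 4: consonant
  'e' at position 5: vowel (running total: 2)
  'd' at position 6: consonant
Total vowels: 2

2


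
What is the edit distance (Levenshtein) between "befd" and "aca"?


Computing edit distance: "befd" -> "aca"
DP table:
           a    c    a
      0    1    2    3
  b   1    1    2    3
  e   2    2    2    3
  f   3    3    3    3
  d   4    4    4    4
Edit distance = dp[4][3] = 4

4


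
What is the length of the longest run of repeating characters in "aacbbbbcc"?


Input: "aacbbbbcc"
Scanning for longest run:
  Position 1 ('a'): continues run of 'a', length=2
  Position 2 ('c'): new char, reset run to 1
  Position 3 ('b'): new char, reset run to 1
  Position 4 ('b'): continues run of 'b', length=2
  Position 5 ('b'): continues run of 'b', length=3
  Position 6 ('b'): continues run of 'b', length=4
  Position 7 ('c'): new char, reset run to 1
  Position 8 ('c'): continues run of 'c', length=2
Longest run: 'b' with length 4

4


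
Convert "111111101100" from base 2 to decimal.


Input: "111111101100" in base 2
Positional expansion:
  Digit '1' (value 1) x 2^11 = 2048
  Digit '1' (value 1) x 2^10 = 1024
  Digit '1' (value 1) x 2^9 = 512
  Digit '1' (value 1) x 2^8 = 256
  Digit '1' (value 1) x 2^7 = 128
  Digit '1' (value 1) x 2^6 = 64
  Digit '1' (value 1) x 2^5 = 32
  Digit '0' (value 0) x 2^4 = 0
  Digit '1' (value 1) x 2^3 = 8
  Digit '1' (value 1) x 2^2 = 4
  Digit '0' (value 0) x 2^1 = 0
  Digit '0' (value 0) x 2^0 = 0
Sum = 4076

4076


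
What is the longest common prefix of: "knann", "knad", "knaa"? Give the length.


Words: knann, knad, knaa
  Position 0: all 'k' => match
  Position 1: all 'n' => match
  Position 2: all 'a' => match
  Position 3: ('n', 'd', 'a') => mismatch, stop
LCP = "kna" (length 3)

3


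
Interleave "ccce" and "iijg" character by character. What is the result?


Interleaving "ccce" and "iijg":
  Position 0: 'c' from first, 'i' from second => "ci"
  Position 1: 'c' from first, 'i' from second => "ci"
  Position 2: 'c' from first, 'j' from second => "cj"
  Position 3: 'e' from first, 'g' from second => "eg"
Result: cicicjeg

cicicjeg


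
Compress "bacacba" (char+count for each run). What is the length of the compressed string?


Input: bacacba
Runs:
  'b' x 1 => "b1"
  'a' x 1 => "a1"
  'c' x 1 => "c1"
  'a' x 1 => "a1"
  'c' x 1 => "c1"
  'b' x 1 => "b1"
  'a' x 1 => "a1"
Compressed: "b1a1c1a1c1b1a1"
Compressed length: 14

14


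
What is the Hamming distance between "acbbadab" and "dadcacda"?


Comparing "acbbadab" and "dadcacda" position by position:
  Position 0: 'a' vs 'd' => differ
  Position 1: 'c' vs 'a' => differ
  Position 2: 'b' vs 'd' => differ
  Position 3: 'b' vs 'c' => differ
  Position 4: 'a' vs 'a' => same
  Position 5: 'd' vs 'c' => differ
  Position 6: 'a' vs 'd' => differ
  Position 7: 'b' vs 'a' => differ
Total differences (Hamming distance): 7

7


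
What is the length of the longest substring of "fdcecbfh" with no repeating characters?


Input: "fdcecbfh"
Sliding window (track last position of each char):
  Position 0 ('f'): window [0,0] length 1 -- new best
  Position 1 ('d'): window [0,1] length 2 -- new best
  Position 2 ('c'): window [0,2] length 3 -- new best
  Position 3 ('e'): window [0,3] length 4 -- new best
  Position 4 ('c'): repeat (last at 2), move window start to 3
  Position 4 ('c'): window [3,4] length 2
  Position 5 ('b'): window [3,5] length 3
  Position 6 ('f'): window [3,6] length 4
  Position 7 ('h'): window [3,7] length 5 -- new best
Longest substring with no repeats: "ecbfh" with length 5

5


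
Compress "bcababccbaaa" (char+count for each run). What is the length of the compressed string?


Input: bcababccbaaa
Runs:
  'b' x 1 => "b1"
  'c' x 1 => "c1"
  'a' x 1 => "a1"
  'b' x 1 => "b1"
  'a' x 1 => "a1"
  'b' x 1 => "b1"
  'c' x 2 => "c2"
  'b' x 1 => "b1"
  'a' x 3 => "a3"
Compressed: "b1c1a1b1a1b1c2b1a3"
Compressed length: 18

18


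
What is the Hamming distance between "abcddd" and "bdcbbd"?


Comparing "abcddd" and "bdcbbd" position by position:
  Position 0: 'a' vs 'b' => differ
  Position 1: 'b' vs 'd' => differ
  Position 2: 'c' vs 'c' => same
  Position 3: 'd' vs 'b' => differ
  Position 4: 'd' vs 'b' => differ
  Position 5: 'd' vs 'd' => same
Total differences (Hamming distance): 4

4


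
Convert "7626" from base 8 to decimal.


Input: "7626" in base 8
Positional expansion:
  Digit '7' (value 7) x 8^3 = 3584
  Digit '6' (value 6) x 8^2 = 384
  Digit '2' (value 2) x 8^1 = 16
  Digit '6' (value 6) x 8^0 = 6
Sum = 3990

3990


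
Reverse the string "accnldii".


Input: accnldii
Reading characters right to left:
  Position 7: 'i'
  Position 6: 'i'
  Position 5: 'd'
  Position 4: 'l'
  Position 3: 'n'
  Position 2: 'c'
  Position 1: 'c'
  Position 0: 'a'
Reversed: iidlncca

iidlncca


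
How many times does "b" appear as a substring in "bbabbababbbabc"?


Searching for "b" in "bbabbababbbabc"
Scanning each position:
  Position 0: "b" => MATCH
  Position 1: "b" => MATCH
  Position 2: "a" => no
  Position 3: "b" => MATCH
  Position 4: "b" => MATCH
  Position 5: "a" => no
  Position 6: "b" => MATCH
  Position 7: "a" => no
  Position 8: "b" => MATCH
  Position 9: "b" => MATCH
  Position 10: "b" => MATCH
  Position 11: "a" => no
  Position 12: "b" => MATCH
  Position 13: "c" => no
Total occurrences: 9

9


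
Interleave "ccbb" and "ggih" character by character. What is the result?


Interleaving "ccbb" and "ggih":
  Position 0: 'c' from first, 'g' from second => "cg"
  Position 1: 'c' from first, 'g' from second => "cg"
  Position 2: 'b' from first, 'i' from second => "bi"
  Position 3: 'b' from first, 'h' from second => "bh"
Result: cgcgbibh

cgcgbibh


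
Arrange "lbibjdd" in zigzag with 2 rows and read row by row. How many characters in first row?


Zigzag "lbibjdd" into 2 rows:
Placing characters:
  'l' => row 0
  'b' => row 1
  'i' => row 0
  'b' => row 1
  'j' => row 0
  'd' => row 1
  'd' => row 0
Rows:
  Row 0: "lijd"
  Row 1: "bbd"
First row length: 4

4


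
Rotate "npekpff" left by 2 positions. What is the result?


Input: "npekpff", rotate left by 2
First 2 characters: "np"
Remaining characters: "ekpff"
Concatenate remaining + first: "ekpff" + "np" = "ekpffnp"

ekpffnp


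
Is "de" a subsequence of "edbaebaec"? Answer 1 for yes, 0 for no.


Check if "de" is a subsequence of "edbaebaec"
Greedy scan:
  Position 0 ('e'): no match needed
  Position 1 ('d'): matches sub[0] = 'd'
  Position 2 ('b'): no match needed
  Position 3 ('a'): no match needed
  Position 4 ('e'): matches sub[1] = 'e'
  Position 5 ('b'): no match needed
  Position 6 ('a'): no match needed
  Position 7 ('e'): no match needed
  Position 8 ('c'): no match needed
All 2 characters matched => is a subsequence

1


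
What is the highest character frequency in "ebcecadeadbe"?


Input: ebcecadeadbe
Character counts:
  'a': 2
  'b': 2
  'c': 2
  'd': 2
  'e': 4
Maximum frequency: 4

4


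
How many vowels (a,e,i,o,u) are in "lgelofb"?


Input: lgelofb
Checking each character:
  'l' at position 0: consonant
  'g' at position 1: consonant
  'e' at position 2: vowel (running total: 1)
  'l' at position 3: consonant
  'o' at position 4: vowel (running total: 2)
  'f' at position 5: consonant
  'b' at position 6: consonant
Total vowels: 2

2


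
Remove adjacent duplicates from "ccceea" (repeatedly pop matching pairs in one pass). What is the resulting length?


Input: ccceea
Stack-based adjacent duplicate removal:
  Read 'c': push. Stack: c
  Read 'c': matches stack top 'c' => pop. Stack: (empty)
  Read 'c': push. Stack: c
  Read 'e': push. Stack: ce
  Read 'e': matches stack top 'e' => pop. Stack: c
  Read 'a': push. Stack: ca
Final stack: "ca" (length 2)

2


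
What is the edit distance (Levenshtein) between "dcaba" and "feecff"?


Computing edit distance: "dcaba" -> "feecff"
DP table:
           f    e    e    c    f    f
      0    1    2    3    4    5    6
  d   1    1    2    3    4    5    6
  c   2    2    2    3    3    4    5
  a   3    3    3    3    4    4    5
  b   4    4    4    4    4    5    5
  a   5    5    5    5    5    5    6
Edit distance = dp[5][6] = 6

6


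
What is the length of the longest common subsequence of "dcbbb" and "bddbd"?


LCS of "dcbbb" and "bddbd"
DP table:
           b    d    d    b    d
      0    0    0    0    0    0
  d   0    0    1    1    1    1
  c   0    0    1    1    1    1
  b   0    1    1    1    2    2
  b   0    1    1    1    2    2
  b   0    1    1    1    2    2
LCS length = dp[5][5] = 2

2


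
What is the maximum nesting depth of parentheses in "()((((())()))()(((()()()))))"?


Input: "()((((())()))()(((()()()))))"
Tracking depth:
  Position 0 '(': depth becomes 1
  Position 1 ')': depth becomes 0
  Position 2 '(': depth becomes 1
  Position 3 '(': depth becomes 2
  Position 4 '(': depth becomes 3
  Position 5 '(': depth becomes 4
  Position 6 '(': depth becomes 5
  Position 7 ')': depth becomes 4
  Position 8 ')': depth becomes 3
  Position 9 '(': depth becomes 4
  Position 10 ')': depth becomes 3
  Position 11 ')': depth becomes 2
  Position 12 ')': depth becomes 1
  Position 13 '(': depth becomes 2
  Position 14 ')': depth becomes 1
  Position 15 '(': depth becomes 2
  Position 16 '(': depth becomes 3
  Position 17 '(': depth becomes 4
  Position 18 '(': depth becomes 5
  Position 19 ')': depth becomes 4
  Position 20 '(': depth becomes 5
  Position 21 ')': depth becomes 4
  Position 22 '(': depth becomes 5
  Position 23 ')': depth becomes 4
  Position 24 ')': depth becomes 3
  Position 25 ')': depth becomes 2
  Position 26 ')': depth becomes 1
  Position 27 ')': depth becomes 0
Maximum depth reached: 5

5


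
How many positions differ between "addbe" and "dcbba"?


Comparing "addbe" and "dcbba" position by position:
  Position 0: 'a' vs 'd' => DIFFER
  Position 1: 'd' vs 'c' => DIFFER
  Position 2: 'd' vs 'b' => DIFFER
  Position 3: 'b' vs 'b' => same
  Position 4: 'e' vs 'a' => DIFFER
Positions that differ: 4

4


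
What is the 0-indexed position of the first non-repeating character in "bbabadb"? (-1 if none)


Input: bbabadb
Character frequencies:
  'a': 2
  'b': 4
  'd': 1
Scanning left to right for freq == 1:
  Position 0 ('b'): freq=4, skip
  Position 1 ('b'): freq=4, skip
  Position 2 ('a'): freq=2, skip
  Position 3 ('b'): freq=4, skip
  Position 4 ('a'): freq=2, skip
  Position 5 ('d'): unique! => answer = 5

5


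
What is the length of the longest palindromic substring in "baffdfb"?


Input: "baffdfb"
Checking substrings for palindromes:
  [3:6] "fdf" (len 3) => palindrome
  [2:4] "ff" (len 2) => palindrome
Longest palindromic substring: "fdf" with length 3

3


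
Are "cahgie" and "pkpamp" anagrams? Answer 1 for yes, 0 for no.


Strings: "cahgie", "pkpamp"
Sorted first:  aceghi
Sorted second: akmppp
Differ at position 1: 'c' vs 'k' => not anagrams

0


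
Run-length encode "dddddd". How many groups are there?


Input: dddddd
Scanning for consecutive runs:
  Group 1: 'd' x 6 (positions 0-5)
Total groups: 1

1


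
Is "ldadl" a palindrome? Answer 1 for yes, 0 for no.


Input: ldadl
Reversed: ldadl
  Compare pos 0 ('l') with pos 4 ('l'): match
  Compare pos 1 ('d') with pos 3 ('d'): match
Result: palindrome

1


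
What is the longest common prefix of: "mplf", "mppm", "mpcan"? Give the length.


Words: mplf, mppm, mpcan
  Position 0: all 'm' => match
  Position 1: all 'p' => match
  Position 2: ('l', 'p', 'c') => mismatch, stop
LCP = "mp" (length 2)

2


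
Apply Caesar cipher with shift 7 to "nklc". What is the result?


Caesar cipher: shift "nklc" by 7
  'n' (pos 13) + 7 = pos 20 = 'u'
  'k' (pos 10) + 7 = pos 17 = 'r'
  'l' (pos 11) + 7 = pos 18 = 's'
  'c' (pos 2) + 7 = pos 9 = 'j'
Result: ursj

ursj


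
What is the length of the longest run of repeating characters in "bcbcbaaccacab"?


Input: "bcbcbaaccacab"
Scanning for longest run:
  Position 1 ('c'): new char, reset run to 1
  Position 2 ('b'): new char, reset run to 1
  Position 3 ('c'): new char, reset run to 1
  Position 4 ('b'): new char, reset run to 1
  Position 5 ('a'): new char, reset run to 1
  Position 6 ('a'): continues run of 'a', length=2
  Position 7 ('c'): new char, reset run to 1
  Position 8 ('c'): continues run of 'c', length=2
  Position 9 ('a'): new char, reset run to 1
  Position 10 ('c'): new char, reset run to 1
  Position 11 ('a'): new char, reset run to 1
  Position 12 ('b'): new char, reset run to 1
Longest run: 'a' with length 2

2


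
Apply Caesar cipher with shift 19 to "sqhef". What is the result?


Caesar cipher: shift "sqhef" by 19
  's' (pos 18) + 19 = pos 11 = 'l'
  'q' (pos 16) + 19 = pos 9 = 'j'
  'h' (pos 7) + 19 = pos 0 = 'a'
  'e' (pos 4) + 19 = pos 23 = 'x'
  'f' (pos 5) + 19 = pos 24 = 'y'
Result: ljaxy

ljaxy


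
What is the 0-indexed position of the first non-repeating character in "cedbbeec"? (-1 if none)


Input: cedbbeec
Character frequencies:
  'b': 2
  'c': 2
  'd': 1
  'e': 3
Scanning left to right for freq == 1:
  Position 0 ('c'): freq=2, skip
  Position 1 ('e'): freq=3, skip
  Position 2 ('d'): unique! => answer = 2

2


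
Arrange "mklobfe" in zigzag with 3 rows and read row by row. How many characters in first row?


Zigzag "mklobfe" into 3 rows:
Placing characters:
  'm' => row 0
  'k' => row 1
  'l' => row 2
  'o' => row 1
  'b' => row 0
  'f' => row 1
  'e' => row 2
Rows:
  Row 0: "mb"
  Row 1: "kof"
  Row 2: "le"
First row length: 2

2


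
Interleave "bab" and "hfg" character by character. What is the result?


Interleaving "bab" and "hfg":
  Position 0: 'b' from first, 'h' from second => "bh"
  Position 1: 'a' from first, 'f' from second => "af"
  Position 2: 'b' from first, 'g' from second => "bg"
Result: bhafbg

bhafbg


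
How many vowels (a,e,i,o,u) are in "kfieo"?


Input: kfieo
Checking each character:
  'k' at position 0: consonant
  'f' at position 1: consonant
  'i' at position 2: vowel (running total: 1)
  'e' at position 3: vowel (running total: 2)
  'o' at position 4: vowel (running total: 3)
Total vowels: 3

3


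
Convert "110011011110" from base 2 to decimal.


Input: "110011011110" in base 2
Positional expansion:
  Digit '1' (value 1) x 2^11 = 2048
  Digit '1' (value 1) x 2^10 = 1024
  Digit '0' (value 0) x 2^9 = 0
  Digit '0' (value 0) x 2^8 = 0
  Digit '1' (value 1) x 2^7 = 128
  Digit '1' (value 1) x 2^6 = 64
  Digit '0' (value 0) x 2^5 = 0
  Digit '1' (value 1) x 2^4 = 16
  Digit '1' (value 1) x 2^3 = 8
  Digit '1' (value 1) x 2^2 = 4
  Digit '1' (value 1) x 2^1 = 2
  Digit '0' (value 0) x 2^0 = 0
Sum = 3294

3294


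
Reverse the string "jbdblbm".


Input: jbdblbm
Reading characters right to left:
  Position 6: 'm'
  Position 5: 'b'
  Position 4: 'l'
  Position 3: 'b'
  Position 2: 'd'
  Position 1: 'b'
  Position 0: 'j'
Reversed: mblbdbj

mblbdbj


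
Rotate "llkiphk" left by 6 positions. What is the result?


Input: "llkiphk", rotate left by 6
First 6 characters: "llkiph"
Remaining characters: "k"
Concatenate remaining + first: "k" + "llkiph" = "kllkiph"

kllkiph


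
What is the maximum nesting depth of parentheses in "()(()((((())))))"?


Input: "()(()((((())))))"
Tracking depth:
  Position 0 '(': depth becomes 1
  Position 1 ')': depth becomes 0
  Position 2 '(': depth becomes 1
  Position 3 '(': depth becomes 2
  Position 4 ')': depth becomes 1
  Position 5 '(': depth becomes 2
  Position 6 '(': depth becomes 3
  Position 7 '(': depth becomes 4
  Position 8 '(': depth becomes 5
  Position 9 '(': depth becomes 6
  Position 10 ')': depth becomes 5
  Position 11 ')': depth becomes 4
  Position 12 ')': depth becomes 3
  Position 13 ')': depth becomes 2
  Position 14 ')': depth becomes 1
  Position 15 ')': depth becomes 0
Maximum depth reached: 6

6


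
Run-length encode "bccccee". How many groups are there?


Input: bccccee
Scanning for consecutive runs:
  Group 1: 'b' x 1 (positions 0-0)
  Group 2: 'c' x 4 (positions 1-4)
  Group 3: 'e' x 2 (positions 5-6)
Total groups: 3

3


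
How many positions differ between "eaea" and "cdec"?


Comparing "eaea" and "cdec" position by position:
  Position 0: 'e' vs 'c' => DIFFER
  Position 1: 'a' vs 'd' => DIFFER
  Position 2: 'e' vs 'e' => same
  Position 3: 'a' vs 'c' => DIFFER
Positions that differ: 3

3


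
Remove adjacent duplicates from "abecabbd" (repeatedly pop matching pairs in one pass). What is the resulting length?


Input: abecabbd
Stack-based adjacent duplicate removal:
  Read 'a': push. Stack: a
  Read 'b': push. Stack: ab
  Read 'e': push. Stack: abe
  Read 'c': push. Stack: abec
  Read 'a': push. Stack: abeca
  Read 'b': push. Stack: abecab
  Read 'b': matches stack top 'b' => pop. Stack: abeca
  Read 'd': push. Stack: abecad
Final stack: "abecad" (length 6)

6


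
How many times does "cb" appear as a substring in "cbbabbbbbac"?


Searching for "cb" in "cbbabbbbbac"
Scanning each position:
  Position 0: "cb" => MATCH
  Position 1: "bb" => no
  Position 2: "ba" => no
  Position 3: "ab" => no
  Position 4: "bb" => no
  Position 5: "bb" => no
  Position 6: "bb" => no
  Position 7: "bb" => no
  Position 8: "ba" => no
  Position 9: "ac" => no
Total occurrences: 1

1


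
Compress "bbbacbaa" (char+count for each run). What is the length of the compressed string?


Input: bbbacbaa
Runs:
  'b' x 3 => "b3"
  'a' x 1 => "a1"
  'c' x 1 => "c1"
  'b' x 1 => "b1"
  'a' x 2 => "a2"
Compressed: "b3a1c1b1a2"
Compressed length: 10

10


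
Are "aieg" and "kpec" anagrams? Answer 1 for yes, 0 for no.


Strings: "aieg", "kpec"
Sorted first:  aegi
Sorted second: cekp
Differ at position 0: 'a' vs 'c' => not anagrams

0


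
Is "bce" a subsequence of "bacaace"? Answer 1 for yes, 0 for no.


Check if "bce" is a subsequence of "bacaace"
Greedy scan:
  Position 0 ('b'): matches sub[0] = 'b'
  Position 1 ('a'): no match needed
  Position 2 ('c'): matches sub[1] = 'c'
  Position 3 ('a'): no match needed
  Position 4 ('a'): no match needed
  Position 5 ('c'): no match needed
  Position 6 ('e'): matches sub[2] = 'e'
All 3 characters matched => is a subsequence

1


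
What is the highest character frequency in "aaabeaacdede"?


Input: aaabeaacdede
Character counts:
  'a': 5
  'b': 1
  'c': 1
  'd': 2
  'e': 3
Maximum frequency: 5

5


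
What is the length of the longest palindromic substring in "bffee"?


Input: "bffee"
Checking substrings for palindromes:
  [1:3] "ff" (len 2) => palindrome
  [3:5] "ee" (len 2) => palindrome
Longest palindromic substring: "ff" with length 2

2


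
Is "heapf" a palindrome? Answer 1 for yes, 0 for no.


Input: heapf
Reversed: fpaeh
  Compare pos 0 ('h') with pos 4 ('f'): MISMATCH
  Compare pos 1 ('e') with pos 3 ('p'): MISMATCH
Result: not a palindrome

0


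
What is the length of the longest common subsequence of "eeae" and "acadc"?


LCS of "eeae" and "acadc"
DP table:
           a    c    a    d    c
      0    0    0    0    0    0
  e   0    0    0    0    0    0
  e   0    0    0    0    0    0
  a   0    1    1    1    1    1
  e   0    1    1    1    1    1
LCS length = dp[4][5] = 1

1


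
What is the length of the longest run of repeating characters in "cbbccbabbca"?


Input: "cbbccbabbca"
Scanning for longest run:
  Position 1 ('b'): new char, reset run to 1
  Position 2 ('b'): continues run of 'b', length=2
  Position 3 ('c'): new char, reset run to 1
  Position 4 ('c'): continues run of 'c', length=2
  Position 5 ('b'): new char, reset run to 1
  Position 6 ('a'): new char, reset run to 1
  Position 7 ('b'): new char, reset run to 1
  Position 8 ('b'): continues run of 'b', length=2
  Position 9 ('c'): new char, reset run to 1
  Position 10 ('a'): new char, reset run to 1
Longest run: 'b' with length 2

2


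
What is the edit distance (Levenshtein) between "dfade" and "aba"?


Computing edit distance: "dfade" -> "aba"
DP table:
           a    b    a
      0    1    2    3
  d   1    1    2    3
  f   2    2    2    3
  a   3    2    3    2
  d   4    3    3    3
  e   5    4    4    4
Edit distance = dp[5][3] = 4

4
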